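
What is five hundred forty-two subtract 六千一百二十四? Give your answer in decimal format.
Convert five hundred forty-two (English words) → 5×100 + 42 = 542 (decimal)
Convert 六千一百二十四 (Chinese numeral) → 6×1000 + 1×100 + 2×10 + 4 = 6124 (decimal)
Compute 542 - 6124 = -5582
-5582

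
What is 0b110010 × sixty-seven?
Convert 0b110010 (binary) → 32 + 16 + 2 = 50 (decimal)
Convert sixty-seven (English words) → 67 (decimal)
Compute 50 × 67 = 3350
3350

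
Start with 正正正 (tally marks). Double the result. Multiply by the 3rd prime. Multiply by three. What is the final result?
Convert 正正正 (tally marks) → 5 + 5 + 5 = 15 (decimal)
Start: 15
15 × 2 = 30
Convert the 3rd prime (prime index) → 5 (decimal)
30 × 5 = 150
Convert three (English words) → 3 (decimal)
150 × 3 = 450
450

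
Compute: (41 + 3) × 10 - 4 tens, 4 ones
Convert 4 tens, 4 ones (place-value notation) → 4×10 + 4 = 44 (decimal)
Expression in decimal: (41 + 3) × 10 - 44
Parentheses first: 41 + 3 = 44
Multiply: 44 × 10 = 440
Subtract: 440 - 44 = 396
396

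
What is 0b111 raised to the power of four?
Convert 0b111 (binary) → 4 + 2 + 1 = 7 (decimal)
Convert four (English words) → 4 (decimal)
Compute 7 ^ 4 = 2401
2401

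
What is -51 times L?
Convert L (Roman numeral) → 50 (decimal)
Compute -51 × 50 = -2550
-2550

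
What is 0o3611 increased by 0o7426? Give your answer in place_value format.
Convert 0o3611 (octal) → 3×512 + 6×64 + 1×8 + 1 = 1929 (decimal)
Convert 0o7426 (octal) → 7×512 + 4×64 + 2×8 + 6 = 3862 (decimal)
Compute 1929 + 3862 = 5791
Convert 5791 (decimal) → 5791 = 5×1000 + 7×100 + 9×10 + 1 → 5 thousands, 7 hundreds, 9 tens, 1 one (place-value notation)
5 thousands, 7 hundreds, 9 tens, 1 one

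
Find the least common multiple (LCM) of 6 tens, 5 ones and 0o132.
Convert 6 tens, 5 ones (place-value notation) → 6×10 + 5 = 65 (decimal)
Convert 0o132 (octal) → 1×64 + 3×8 + 2 = 90 (decimal)
Compute lcm(65, 90) = 1170
1170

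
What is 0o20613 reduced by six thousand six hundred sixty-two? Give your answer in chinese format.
Convert 0o20613 (octal) → 2×4096 + 6×64 + 1×8 + 3 = 8587 (decimal)
Convert six thousand six hundred sixty-two (English words) → 6×1000 + 6×100 + 62 = 6662 (decimal)
Compute 8587 - 6662 = 1925
Convert 1925 (decimal) → 1925 = 1×1000 + 9×100 + 2×10 + 5 → 一千九百二十五 (Chinese numeral)
一千九百二十五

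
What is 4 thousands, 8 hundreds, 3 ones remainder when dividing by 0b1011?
Convert 4 thousands, 8 hundreds, 3 ones (place-value notation) → 4×1000 + 8×100 + 3 = 4803 (decimal)
Convert 0b1011 (binary) → 8 + 2 + 1 = 11 (decimal)
Compute 4803 mod 11 = 7
7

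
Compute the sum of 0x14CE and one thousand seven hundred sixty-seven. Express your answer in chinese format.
Convert 0x14CE (hexadecimal) → 1×4096 + 4×256 + 12×16 + 14 = 5326 (decimal)
Convert one thousand seven hundred sixty-seven (English words) → 1×1000 + 7×100 + 67 = 1767 (decimal)
Compute 5326 + 1767 = 7093
Convert 7093 (decimal) → 7093 = 7×1000 + 9×10 + 3 → 七千零九十三 (Chinese numeral)
七千零九十三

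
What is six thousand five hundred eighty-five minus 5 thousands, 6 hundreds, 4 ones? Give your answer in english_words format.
Convert six thousand five hundred eighty-five (English words) → 6×1000 + 5×100 + 85 = 6585 (decimal)
Convert 5 thousands, 6 hundreds, 4 ones (place-value notation) → 5×1000 + 6×100 + 4 = 5604 (decimal)
Compute 6585 - 5604 = 981
Convert 981 (decimal) → 981 = 9×100 + 81 → nine hundred eighty-one (English words)
nine hundred eighty-one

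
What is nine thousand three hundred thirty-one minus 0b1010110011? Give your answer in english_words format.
Convert nine thousand three hundred thirty-one (English words) → 9×1000 + 3×100 + 31 = 9331 (decimal)
Convert 0b1010110011 (binary) → 512 + 128 + 32 + 16 + 2 + 1 = 691 (decimal)
Compute 9331 - 691 = 8640
Convert 8640 (decimal) → 8640 = 8×1000 + 6×100 + 40 → eight thousand six hundred forty (English words)
eight thousand six hundred forty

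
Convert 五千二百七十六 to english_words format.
Convert 五千二百七十六 (Chinese numeral) → 5×1000 + 2×100 + 7×10 + 6 = 5276 (decimal)
Convert 5276 (decimal) → 5276 = 5×1000 + 2×100 + 76 → five thousand two hundred seventy-six (English words)
five thousand two hundred seventy-six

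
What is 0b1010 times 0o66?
Convert 0b1010 (binary) → 8 + 2 = 10 (decimal)
Convert 0o66 (octal) → 6×8 + 6 = 54 (decimal)
Compute 10 × 54 = 540
540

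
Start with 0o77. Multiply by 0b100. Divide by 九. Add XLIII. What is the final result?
Convert 0o77 (octal) → 7×8 + 7 = 63 (decimal)
Start: 63
Convert 0b100 (binary) → 4 (decimal)
63 × 4 = 252
Convert 九 (Chinese numeral) → 9 (decimal)
252 ÷ 9 = 28
Convert XLIII (Roman numeral) → 40 + 1 + 1 + 1 = 43 (decimal)
28 + 43 = 71
71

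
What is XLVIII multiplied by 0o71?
Convert XLVIII (Roman numeral) → 40 + 5 + 1 + 1 + 1 = 48 (decimal)
Convert 0o71 (octal) → 7×8 + 1 = 57 (decimal)
Compute 48 × 57 = 2736
2736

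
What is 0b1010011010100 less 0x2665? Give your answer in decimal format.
Convert 0b1010011010100 (binary) → 4096 + 1024 + 128 + 64 + 16 + 4 = 5332 (decimal)
Convert 0x2665 (hexadecimal) → 2×4096 + 6×256 + 6×16 + 5 = 9829 (decimal)
Compute 5332 - 9829 = -4497
-4497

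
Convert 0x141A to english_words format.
Convert 0x141A (hexadecimal) → 1×4096 + 4×256 + 1×16 + 10 = 5146 (decimal)
Convert 5146 (decimal) → 5146 = 5×1000 + 1×100 + 46 → five thousand one hundred forty-six (English words)
five thousand one hundred forty-six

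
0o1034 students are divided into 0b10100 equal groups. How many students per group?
Convert 0o1034 (octal) → 1×512 + 3×8 + 4 = 540 (decimal)
Convert 0b10100 (binary) → 16 + 4 = 20 (decimal)
Compute 540 ÷ 20 = 27
27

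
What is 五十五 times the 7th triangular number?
Convert 五十五 (Chinese numeral) → 5×10 + 5 = 55 (decimal)
Convert the 7th triangular number (triangular index) → 7×8/2 = 28 (decimal)
Compute 55 × 28 = 1540
1540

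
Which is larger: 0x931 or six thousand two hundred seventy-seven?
Convert 0x931 (hexadecimal) → 9×256 + 3×16 + 1 = 2353 (decimal)
Convert six thousand two hundred seventy-seven (English words) → 6×1000 + 2×100 + 77 = 6277 (decimal)
Compare 2353 vs 6277: larger = 6277
6277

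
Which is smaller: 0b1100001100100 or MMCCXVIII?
Convert 0b1100001100100 (binary) → 4096 + 2048 + 64 + 32 + 4 = 6244 (decimal)
Convert MMCCXVIII (Roman numeral) → 1000 + 1000 + 100 + 100 + 10 + 5 + 1 + 1 + 1 = 2218 (decimal)
Compare 6244 vs 2218: smaller = 2218
2218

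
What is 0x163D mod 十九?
Convert 0x163D (hexadecimal) → 1×4096 + 6×256 + 3×16 + 13 = 5693 (decimal)
Convert 十九 (Chinese numeral) → 1×10 + 9 = 19 (decimal)
Compute 5693 mod 19 = 12
12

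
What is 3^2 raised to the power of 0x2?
Convert 3^2 (power) → 9 (decimal)
Convert 0x2 (hexadecimal) → 2 (decimal)
Compute 9 ^ 2 = 81
81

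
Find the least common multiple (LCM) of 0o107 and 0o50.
Convert 0o107 (octal) → 1×64 + 7 = 71 (decimal)
Convert 0o50 (octal) → 5×8 = 40 (decimal)
Compute lcm(71, 40) = 2840
2840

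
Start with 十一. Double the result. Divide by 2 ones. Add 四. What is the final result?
Convert 十一 (Chinese numeral) → 1×10 + 1 = 11 (decimal)
Start: 11
11 × 2 = 22
Convert 2 ones (place-value notation) → 2 (decimal)
22 ÷ 2 = 11
Convert 四 (Chinese numeral) → 4 (decimal)
11 + 4 = 15
15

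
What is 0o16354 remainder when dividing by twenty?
Convert 0o16354 (octal) → 1×4096 + 6×512 + 3×64 + 5×8 + 4 = 7404 (decimal)
Convert twenty (English words) → 20 (decimal)
Compute 7404 mod 20 = 4
4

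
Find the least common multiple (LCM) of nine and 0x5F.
Convert nine (English words) → 9 (decimal)
Convert 0x5F (hexadecimal) → 5×16 + 15 = 95 (decimal)
Compute lcm(9, 95) = 855
855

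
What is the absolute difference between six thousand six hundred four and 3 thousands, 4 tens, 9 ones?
Convert six thousand six hundred four (English words) → 6×1000 + 6×100 + 4 = 6604 (decimal)
Convert 3 thousands, 4 tens, 9 ones (place-value notation) → 3×1000 + 4×10 + 9 = 3049 (decimal)
Compute |6604 - 3049| = 3555
3555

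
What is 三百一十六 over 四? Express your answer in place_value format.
Convert 三百一十六 (Chinese numeral) → 3×100 + 1×10 + 6 = 316 (decimal)
Convert 四 (Chinese numeral) → 4 (decimal)
Compute 316 ÷ 4 = 79
Convert 79 (decimal) → 79 = 7×10 + 9 → 7 tens, 9 ones (place-value notation)
7 tens, 9 ones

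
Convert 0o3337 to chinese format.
Convert 0o3337 (octal) → 3×512 + 3×64 + 3×8 + 7 = 1759 (decimal)
Convert 1759 (decimal) → 1759 = 1×1000 + 7×100 + 5×10 + 9 → 一千七百五十九 (Chinese numeral)
一千七百五十九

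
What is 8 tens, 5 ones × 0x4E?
Convert 8 tens, 5 ones (place-value notation) → 8×10 + 5 = 85 (decimal)
Convert 0x4E (hexadecimal) → 4×16 + 14 = 78 (decimal)
Compute 85 × 78 = 6630
6630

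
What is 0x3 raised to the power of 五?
Convert 0x3 (hexadecimal) → 3 (decimal)
Convert 五 (Chinese numeral) → 5 (decimal)
Compute 3 ^ 5 = 243
243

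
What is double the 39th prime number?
The 39th prime number = 167
Compute 167 × 2 = 334
334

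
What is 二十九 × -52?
Convert 二十九 (Chinese numeral) → 2×10 + 9 = 29 (decimal)
Compute 29 × -52 = -1508
-1508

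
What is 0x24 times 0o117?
Convert 0x24 (hexadecimal) → 2×16 + 4 = 36 (decimal)
Convert 0o117 (octal) → 1×64 + 1×8 + 7 = 79 (decimal)
Compute 36 × 79 = 2844
2844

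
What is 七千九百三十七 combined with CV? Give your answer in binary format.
Convert 七千九百三十七 (Chinese numeral) → 7×1000 + 9×100 + 3×10 + 7 = 7937 (decimal)
Convert CV (Roman numeral) → 100 + 5 = 105 (decimal)
Compute 7937 + 105 = 8042
Convert 8042 (decimal) → 8042 = 4096 + 2048 + 1024 + 512 + 256 + 64 + 32 + 8 + 2 → 0b1111101101010 (binary)
0b1111101101010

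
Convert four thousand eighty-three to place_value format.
Convert four thousand eighty-three (English words) → 4×1000 + 83 = 4083 (decimal)
Convert 4083 (decimal) → 4083 = 4×1000 + 8×10 + 3 → 4 thousands, 8 tens, 3 ones (place-value notation)
4 thousands, 8 tens, 3 ones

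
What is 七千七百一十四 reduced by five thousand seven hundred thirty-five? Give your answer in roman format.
Convert 七千七百一十四 (Chinese numeral) → 7×1000 + 7×100 + 1×10 + 4 = 7714 (decimal)
Convert five thousand seven hundred thirty-five (English words) → 5×1000 + 7×100 + 35 = 5735 (decimal)
Compute 7714 - 5735 = 1979
Convert 1979 (decimal) → 1979 = 1000 + 900 + 50 + 10 + 10 + 9 → MCMLXXIX (Roman numeral)
MCMLXXIX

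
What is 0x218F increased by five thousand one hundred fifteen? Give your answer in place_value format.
Convert 0x218F (hexadecimal) → 2×4096 + 1×256 + 8×16 + 15 = 8591 (decimal)
Convert five thousand one hundred fifteen (English words) → 5×1000 + 1×100 + 15 = 5115 (decimal)
Compute 8591 + 5115 = 13706
Convert 13706 (decimal) → 13706 = 13×1000 + 7×100 + 6 → 13 thousands, 7 hundreds, 6 ones (place-value notation)
13 thousands, 7 hundreds, 6 ones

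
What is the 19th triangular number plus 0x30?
The 19th triangular number = 19×20/2 = 190
Convert 0x30 (hexadecimal) → 3×16 = 48 (decimal)
Compute 190 + 48 = 238
238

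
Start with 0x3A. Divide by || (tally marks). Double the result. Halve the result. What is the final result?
Convert 0x3A (hexadecimal) → 3×16 + 10 = 58 (decimal)
Start: 58
Convert || (tally marks) → 2 (decimal)
58 ÷ 2 = 29
29 × 2 = 58
58 ÷ 2 = 29
29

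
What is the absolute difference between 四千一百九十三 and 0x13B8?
Convert 四千一百九十三 (Chinese numeral) → 4×1000 + 1×100 + 9×10 + 3 = 4193 (decimal)
Convert 0x13B8 (hexadecimal) → 1×4096 + 3×256 + 11×16 + 8 = 5048 (decimal)
Compute |4193 - 5048| = 855
855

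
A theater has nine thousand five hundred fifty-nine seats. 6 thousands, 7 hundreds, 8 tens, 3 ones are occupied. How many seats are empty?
Convert nine thousand five hundred fifty-nine (English words) → 9×1000 + 5×100 + 59 = 9559 (decimal)
Convert 6 thousands, 7 hundreds, 8 tens, 3 ones (place-value notation) → 6×1000 + 7×100 + 8×10 + 3 = 6783 (decimal)
Compute 9559 - 6783 = 2776
2776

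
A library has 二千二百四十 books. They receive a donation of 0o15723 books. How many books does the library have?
Convert 二千二百四十 (Chinese numeral) → 2×1000 + 2×100 + 4×10 = 2240 (decimal)
Convert 0o15723 (octal) → 1×4096 + 5×512 + 7×64 + 2×8 + 3 = 7123 (decimal)
Compute 2240 + 7123 = 9363
9363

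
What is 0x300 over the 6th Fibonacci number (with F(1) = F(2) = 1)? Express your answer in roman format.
Convert 0x300 (hexadecimal) → 3×256 = 768 (decimal)
Convert the 6th Fibonacci number (with F(1) = F(2) = 1) (Fibonacci index) → 1, 1, 2, 3, 5, 8 → 8 (decimal)
Compute 768 ÷ 8 = 96
Convert 96 (decimal) → 96 = 90 + 5 + 1 → XCVI (Roman numeral)
XCVI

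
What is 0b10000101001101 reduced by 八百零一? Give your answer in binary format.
Convert 0b10000101001101 (binary) → 8192 + 256 + 64 + 8 + 4 + 1 = 8525 (decimal)
Convert 八百零一 (Chinese numeral) → 8×100 + 1 = 801 (decimal)
Compute 8525 - 801 = 7724
Convert 7724 (decimal) → 7724 = 4096 + 2048 + 1024 + 512 + 32 + 8 + 4 → 0b1111000101100 (binary)
0b1111000101100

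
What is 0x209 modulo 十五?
Convert 0x209 (hexadecimal) → 2×256 + 9 = 521 (decimal)
Convert 十五 (Chinese numeral) → 1×10 + 5 = 15 (decimal)
Compute 521 mod 15 = 11
11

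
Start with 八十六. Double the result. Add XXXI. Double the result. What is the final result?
Convert 八十六 (Chinese numeral) → 8×10 + 6 = 86 (decimal)
Start: 86
86 × 2 = 172
Convert XXXI (Roman numeral) → 10 + 10 + 10 + 1 = 31 (decimal)
172 + 31 = 203
203 × 2 = 406
406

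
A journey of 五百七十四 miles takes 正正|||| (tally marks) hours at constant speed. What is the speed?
Convert 五百七十四 (Chinese numeral) → 5×100 + 7×10 + 4 = 574 (decimal)
Convert 正正|||| (tally marks) → 5 + 5 + 4 = 14 (decimal)
Compute 574 ÷ 14 = 41
41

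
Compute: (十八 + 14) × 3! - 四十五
Convert 十八 (Chinese numeral) → 1×10 + 8 = 18 (decimal)
Convert 3! (factorial) → 6 (decimal)
Convert 四十五 (Chinese numeral) → 4×10 + 5 = 45 (decimal)
Expression in decimal: (18 + 14) × 6 - 45
Parentheses first: 18 + 14 = 32
Multiply: 32 × 6 = 192
Subtract: 192 - 45 = 147
147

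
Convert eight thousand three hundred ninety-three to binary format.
Convert eight thousand three hundred ninety-three (English words) → 8×1000 + 3×100 + 93 = 8393 (decimal)
Convert 8393 (decimal) → 8393 = 8192 + 128 + 64 + 8 + 1 → 0b10000011001001 (binary)
0b10000011001001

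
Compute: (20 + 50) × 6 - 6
Parentheses first: 20 + 50 = 70
Multiply: 70 × 6 = 420
Subtract: 420 - 6 = 414
414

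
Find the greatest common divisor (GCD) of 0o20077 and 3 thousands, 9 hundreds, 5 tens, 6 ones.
Convert 0o20077 (octal) → 2×4096 + 7×8 + 7 = 8255 (decimal)
Convert 3 thousands, 9 hundreds, 5 tens, 6 ones (place-value notation) → 3×1000 + 9×100 + 5×10 + 6 = 3956 (decimal)
Compute gcd(8255, 3956) = 1
1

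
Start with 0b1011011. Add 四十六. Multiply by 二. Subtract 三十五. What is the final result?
Convert 0b1011011 (binary) → 64 + 16 + 8 + 2 + 1 = 91 (decimal)
Start: 91
Convert 四十六 (Chinese numeral) → 4×10 + 6 = 46 (decimal)
91 + 46 = 137
Convert 二 (Chinese numeral) → 2 (decimal)
137 × 2 = 274
Convert 三十五 (Chinese numeral) → 3×10 + 5 = 35 (decimal)
274 - 35 = 239
239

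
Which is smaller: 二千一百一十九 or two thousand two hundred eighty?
Convert 二千一百一十九 (Chinese numeral) → 2×1000 + 1×100 + 1×10 + 9 = 2119 (decimal)
Convert two thousand two hundred eighty (English words) → 2×1000 + 2×100 + 80 = 2280 (decimal)
Compare 2119 vs 2280: smaller = 2119
2119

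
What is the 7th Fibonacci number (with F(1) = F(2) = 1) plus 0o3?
The 7th Fibonacci number (with F(1) = F(2) = 1): 1, 1, 2, 3, 5, 8, 13 → 13
Convert 0o3 (octal) → 3 (decimal)
Compute 13 + 3 = 16
16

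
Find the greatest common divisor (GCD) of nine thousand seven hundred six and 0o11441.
Convert nine thousand seven hundred six (English words) → 9×1000 + 7×100 + 6 = 9706 (decimal)
Convert 0o11441 (octal) → 1×4096 + 1×512 + 4×64 + 4×8 + 1 = 4897 (decimal)
Compute gcd(9706, 4897) = 1
1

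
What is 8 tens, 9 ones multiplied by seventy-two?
Convert 8 tens, 9 ones (place-value notation) → 8×10 + 9 = 89 (decimal)
Convert seventy-two (English words) → 72 (decimal)
Compute 89 × 72 = 6408
6408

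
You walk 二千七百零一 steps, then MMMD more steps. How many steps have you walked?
Convert 二千七百零一 (Chinese numeral) → 2×1000 + 7×100 + 1 = 2701 (decimal)
Convert MMMD (Roman numeral) → 1000 + 1000 + 1000 + 500 = 3500 (decimal)
Compute 2701 + 3500 = 6201
6201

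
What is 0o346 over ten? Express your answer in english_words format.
Convert 0o346 (octal) → 3×64 + 4×8 + 6 = 230 (decimal)
Convert ten (English words) → 10 (decimal)
Compute 230 ÷ 10 = 23
Convert 23 (decimal) → twenty-three (English words)
twenty-three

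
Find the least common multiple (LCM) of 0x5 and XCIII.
Convert 0x5 (hexadecimal) → 5 (decimal)
Convert XCIII (Roman numeral) → 90 + 1 + 1 + 1 = 93 (decimal)
Compute lcm(5, 93) = 465
465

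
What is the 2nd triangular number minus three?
The 2nd triangular number = 2×3/2 = 3
Convert three (English words) → 3 (decimal)
Compute 3 - 3 = 0
0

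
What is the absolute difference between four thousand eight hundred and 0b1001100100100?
Convert four thousand eight hundred (English words) → 4×1000 + 8×100 = 4800 (decimal)
Convert 0b1001100100100 (binary) → 4096 + 512 + 256 + 32 + 4 = 4900 (decimal)
Compute |4800 - 4900| = 100
100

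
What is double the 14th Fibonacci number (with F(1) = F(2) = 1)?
The 14th Fibonacci number (with F(1) = F(2) = 1): 1, 1, 2, 3, 5, 8, 13, 21, 34, 55, 89, 144, 233, 377 → 377
Compute 377 × 2 = 754
754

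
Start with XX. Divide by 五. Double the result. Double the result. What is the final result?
Convert XX (Roman numeral) → 10 + 10 = 20 (decimal)
Start: 20
Convert 五 (Chinese numeral) → 5 (decimal)
20 ÷ 5 = 4
4 × 2 = 8
8 × 2 = 16
16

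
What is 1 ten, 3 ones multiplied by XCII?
Convert 1 ten, 3 ones (place-value notation) → 1×10 + 3 = 13 (decimal)
Convert XCII (Roman numeral) → 90 + 1 + 1 = 92 (decimal)
Compute 13 × 92 = 1196
1196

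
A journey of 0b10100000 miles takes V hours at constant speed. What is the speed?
Convert 0b10100000 (binary) → 128 + 32 = 160 (decimal)
Convert V (Roman numeral) → 5 (decimal)
Compute 160 ÷ 5 = 32
32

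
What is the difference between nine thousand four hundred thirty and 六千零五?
Convert nine thousand four hundred thirty (English words) → 9×1000 + 4×100 + 30 = 9430 (decimal)
Convert 六千零五 (Chinese numeral) → 6×1000 + 5 = 6005 (decimal)
Difference: |9430 - 6005| = 3425
3425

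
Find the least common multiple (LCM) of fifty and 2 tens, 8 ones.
Convert fifty (English words) → 50 (decimal)
Convert 2 tens, 8 ones (place-value notation) → 2×10 + 8 = 28 (decimal)
Compute lcm(50, 28) = 700
700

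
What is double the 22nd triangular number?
The 22nd triangular number = 22×23/2 = 253
Compute 253 × 2 = 506
506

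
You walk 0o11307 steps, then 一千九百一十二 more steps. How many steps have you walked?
Convert 0o11307 (octal) → 1×4096 + 1×512 + 3×64 + 7 = 4807 (decimal)
Convert 一千九百一十二 (Chinese numeral) → 1×1000 + 9×100 + 1×10 + 2 = 1912 (decimal)
Compute 4807 + 1912 = 6719
6719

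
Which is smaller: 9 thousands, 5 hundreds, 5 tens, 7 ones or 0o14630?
Convert 9 thousands, 5 hundreds, 5 tens, 7 ones (place-value notation) → 9×1000 + 5×100 + 5×10 + 7 = 9557 (decimal)
Convert 0o14630 (octal) → 1×4096 + 4×512 + 6×64 + 3×8 = 6552 (decimal)
Compare 9557 vs 6552: smaller = 6552
6552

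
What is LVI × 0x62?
Convert LVI (Roman numeral) → 50 + 5 + 1 = 56 (decimal)
Convert 0x62 (hexadecimal) → 6×16 + 2 = 98 (decimal)
Compute 56 × 98 = 5488
5488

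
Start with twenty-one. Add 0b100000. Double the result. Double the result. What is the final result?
Convert twenty-one (English words) → 21 (decimal)
Start: 21
Convert 0b100000 (binary) → 32 (decimal)
21 + 32 = 53
53 × 2 = 106
106 × 2 = 212
212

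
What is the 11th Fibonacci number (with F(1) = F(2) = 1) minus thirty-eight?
The 11th Fibonacci number (with F(1) = F(2) = 1): 1, 1, 2, 3, 5, 8, 13, 21, 34, 55, 89 → 89
Convert thirty-eight (English words) → 38 (decimal)
Compute 89 - 38 = 51
51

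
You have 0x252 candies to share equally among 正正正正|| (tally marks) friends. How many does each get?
Convert 0x252 (hexadecimal) → 2×256 + 5×16 + 2 = 594 (decimal)
Convert 正正正正|| (tally marks) → 5 + 5 + 5 + 5 + 2 = 22 (decimal)
Compute 594 ÷ 22 = 27
27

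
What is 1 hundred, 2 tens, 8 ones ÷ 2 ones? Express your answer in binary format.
Convert 1 hundred, 2 tens, 8 ones (place-value notation) → 1×100 + 2×10 + 8 = 128 (decimal)
Convert 2 ones (place-value notation) → 2 (decimal)
Compute 128 ÷ 2 = 64
Convert 64 (decimal) → 0b1000000 (binary)
0b1000000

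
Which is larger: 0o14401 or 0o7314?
Convert 0o14401 (octal) → 1×4096 + 4×512 + 4×64 + 1 = 6401 (decimal)
Convert 0o7314 (octal) → 7×512 + 3×64 + 1×8 + 4 = 3788 (decimal)
Compare 6401 vs 3788: larger = 6401
6401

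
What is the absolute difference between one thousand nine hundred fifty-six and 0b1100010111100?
Convert one thousand nine hundred fifty-six (English words) → 1×1000 + 9×100 + 56 = 1956 (decimal)
Convert 0b1100010111100 (binary) → 4096 + 2048 + 128 + 32 + 16 + 8 + 4 = 6332 (decimal)
Compute |1956 - 6332| = 4376
4376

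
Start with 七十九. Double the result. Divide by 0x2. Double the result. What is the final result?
Convert 七十九 (Chinese numeral) → 7×10 + 9 = 79 (decimal)
Start: 79
79 × 2 = 158
Convert 0x2 (hexadecimal) → 2 (decimal)
158 ÷ 2 = 79
79 × 2 = 158
158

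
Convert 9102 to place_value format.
Convert 9102 (decimal) → 9102 = 9×1000 + 1×100 + 2 → 9 thousands, 1 hundred, 2 ones (place-value notation)
9 thousands, 1 hundred, 2 ones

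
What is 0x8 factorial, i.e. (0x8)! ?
Convert 0x8 (hexadecimal) → 8 (decimal)
Compute 8! = 40320
40320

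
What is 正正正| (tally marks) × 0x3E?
Convert 正正正| (tally marks) → 5 + 5 + 5 + 1 = 16 (decimal)
Convert 0x3E (hexadecimal) → 3×16 + 14 = 62 (decimal)
Compute 16 × 62 = 992
992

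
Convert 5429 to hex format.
Convert 5429 (decimal) → 5429 = 1×4096 + 5×256 + 3×16 + 5 → 0x1535 (hexadecimal)
0x1535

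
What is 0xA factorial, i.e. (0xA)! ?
Convert 0xA (hexadecimal) → 10 (decimal)
Compute 10! = 3628800
3628800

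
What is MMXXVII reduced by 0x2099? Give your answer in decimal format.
Convert MMXXVII (Roman numeral) → 1000 + 1000 + 10 + 10 + 5 + 1 + 1 = 2027 (decimal)
Convert 0x2099 (hexadecimal) → 2×4096 + 9×16 + 9 = 8345 (decimal)
Compute 2027 - 8345 = -6318
-6318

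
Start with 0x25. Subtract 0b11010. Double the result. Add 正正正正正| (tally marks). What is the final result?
Convert 0x25 (hexadecimal) → 2×16 + 5 = 37 (decimal)
Start: 37
Convert 0b11010 (binary) → 16 + 8 + 2 = 26 (decimal)
37 - 26 = 11
11 × 2 = 22
Convert 正正正正正| (tally marks) → 5 + 5 + 5 + 5 + 5 + 1 = 26 (decimal)
22 + 26 = 48
48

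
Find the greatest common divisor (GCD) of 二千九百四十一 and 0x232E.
Convert 二千九百四十一 (Chinese numeral) → 2×1000 + 9×100 + 4×10 + 1 = 2941 (decimal)
Convert 0x232E (hexadecimal) → 2×4096 + 3×256 + 2×16 + 14 = 9006 (decimal)
Compute gcd(2941, 9006) = 1
1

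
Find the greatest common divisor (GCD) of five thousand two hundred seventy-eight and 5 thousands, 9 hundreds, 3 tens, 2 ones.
Convert five thousand two hundred seventy-eight (English words) → 5×1000 + 2×100 + 78 = 5278 (decimal)
Convert 5 thousands, 9 hundreds, 3 tens, 2 ones (place-value notation) → 5×1000 + 9×100 + 3×10 + 2 = 5932 (decimal)
Compute gcd(5278, 5932) = 2
2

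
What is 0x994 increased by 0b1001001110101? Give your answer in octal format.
Convert 0x994 (hexadecimal) → 9×256 + 9×16 + 4 = 2452 (decimal)
Convert 0b1001001110101 (binary) → 4096 + 512 + 64 + 32 + 16 + 4 + 1 = 4725 (decimal)
Compute 2452 + 4725 = 7177
Convert 7177 (decimal) → 7177 = 1×4096 + 6×512 + 1×8 + 1 → 0o16011 (octal)
0o16011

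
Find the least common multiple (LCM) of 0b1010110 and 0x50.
Convert 0b1010110 (binary) → 64 + 16 + 4 + 2 = 86 (decimal)
Convert 0x50 (hexadecimal) → 5×16 = 80 (decimal)
Compute lcm(86, 80) = 3440
3440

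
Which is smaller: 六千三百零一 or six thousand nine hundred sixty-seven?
Convert 六千三百零一 (Chinese numeral) → 6×1000 + 3×100 + 1 = 6301 (decimal)
Convert six thousand nine hundred sixty-seven (English words) → 6×1000 + 9×100 + 67 = 6967 (decimal)
Compare 6301 vs 6967: smaller = 6301
6301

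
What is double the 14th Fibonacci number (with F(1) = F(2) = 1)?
The 14th Fibonacci number (with F(1) = F(2) = 1): 1, 1, 2, 3, 5, 8, 13, 21, 34, 55, 89, 144, 233, 377 → 377
Compute 377 × 2 = 754
754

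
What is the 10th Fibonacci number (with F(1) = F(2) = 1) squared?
The 10th Fibonacci number (with F(1) = F(2) = 1): 1, 1, 2, 3, 5, 8, 13, 21, 34, 55 → 55
Compute 55² = 55 × 55 = 3025
3025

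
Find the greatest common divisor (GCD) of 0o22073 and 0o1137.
Convert 0o22073 (octal) → 2×4096 + 2×512 + 7×8 + 3 = 9275 (decimal)
Convert 0o1137 (octal) → 1×512 + 1×64 + 3×8 + 7 = 607 (decimal)
Compute gcd(9275, 607) = 1
1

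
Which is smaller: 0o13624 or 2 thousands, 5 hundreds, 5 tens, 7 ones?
Convert 0o13624 (octal) → 1×4096 + 3×512 + 6×64 + 2×8 + 4 = 6036 (decimal)
Convert 2 thousands, 5 hundreds, 5 tens, 7 ones (place-value notation) → 2×1000 + 5×100 + 5×10 + 7 = 2557 (decimal)
Compare 6036 vs 2557: smaller = 2557
2557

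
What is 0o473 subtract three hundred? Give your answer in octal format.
Convert 0o473 (octal) → 4×64 + 7×8 + 3 = 315 (decimal)
Convert three hundred (English words) → 3×100 = 300 (decimal)
Compute 315 - 300 = 15
Convert 15 (decimal) → 15 = 1×8 + 7 → 0o17 (octal)
0o17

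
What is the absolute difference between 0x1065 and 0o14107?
Convert 0x1065 (hexadecimal) → 1×4096 + 6×16 + 5 = 4197 (decimal)
Convert 0o14107 (octal) → 1×4096 + 4×512 + 1×64 + 7 = 6215 (decimal)
Compute |4197 - 6215| = 2018
2018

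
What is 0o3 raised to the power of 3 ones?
Convert 0o3 (octal) → 3 (decimal)
Convert 3 ones (place-value notation) → 3 (decimal)
Compute 3 ^ 3 = 27
27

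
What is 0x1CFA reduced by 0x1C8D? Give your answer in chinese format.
Convert 0x1CFA (hexadecimal) → 1×4096 + 12×256 + 15×16 + 10 = 7418 (decimal)
Convert 0x1C8D (hexadecimal) → 1×4096 + 12×256 + 8×16 + 13 = 7309 (decimal)
Compute 7418 - 7309 = 109
Convert 109 (decimal) → 109 = 1×100 + 9 → 一百零九 (Chinese numeral)
一百零九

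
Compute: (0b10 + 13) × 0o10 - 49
Convert 0b10 (binary) → 2 (decimal)
Convert 0o10 (octal) → 1×8 = 8 (decimal)
Expression in decimal: (2 + 13) × 8 - 49
Parentheses first: 2 + 13 = 15
Multiply: 15 × 8 = 120
Subtract: 120 - 49 = 71
71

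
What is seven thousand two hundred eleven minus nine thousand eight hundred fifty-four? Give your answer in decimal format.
Convert seven thousand two hundred eleven (English words) → 7×1000 + 2×100 + 11 = 7211 (decimal)
Convert nine thousand eight hundred fifty-four (English words) → 9×1000 + 8×100 + 54 = 9854 (decimal)
Compute 7211 - 9854 = -2643
-2643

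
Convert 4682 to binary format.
Convert 4682 (decimal) → 4682 = 4096 + 512 + 64 + 8 + 2 → 0b1001001001010 (binary)
0b1001001001010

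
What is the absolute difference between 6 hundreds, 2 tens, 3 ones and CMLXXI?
Convert 6 hundreds, 2 tens, 3 ones (place-value notation) → 6×100 + 2×10 + 3 = 623 (decimal)
Convert CMLXXI (Roman numeral) → 900 + 50 + 10 + 10 + 1 = 971 (decimal)
Compute |623 - 971| = 348
348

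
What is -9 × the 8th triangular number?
Convert the 8th triangular number (triangular index) → 8×9/2 = 36 (decimal)
Compute -9 × 36 = -324
-324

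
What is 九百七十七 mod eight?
Convert 九百七十七 (Chinese numeral) → 9×100 + 7×10 + 7 = 977 (decimal)
Convert eight (English words) → 8 (decimal)
Compute 977 mod 8 = 1
1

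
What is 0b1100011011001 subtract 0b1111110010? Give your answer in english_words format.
Convert 0b1100011011001 (binary) → 4096 + 2048 + 128 + 64 + 16 + 8 + 1 = 6361 (decimal)
Convert 0b1111110010 (binary) → 512 + 256 + 128 + 64 + 32 + 16 + 2 = 1010 (decimal)
Compute 6361 - 1010 = 5351
Convert 5351 (decimal) → 5351 = 5×1000 + 3×100 + 51 → five thousand three hundred fifty-one (English words)
five thousand three hundred fifty-one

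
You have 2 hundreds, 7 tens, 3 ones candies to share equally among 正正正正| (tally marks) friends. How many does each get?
Convert 2 hundreds, 7 tens, 3 ones (place-value notation) → 2×100 + 7×10 + 3 = 273 (decimal)
Convert 正正正正| (tally marks) → 5 + 5 + 5 + 5 + 1 = 21 (decimal)
Compute 273 ÷ 21 = 13
13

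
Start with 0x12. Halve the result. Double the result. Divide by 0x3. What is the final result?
Convert 0x12 (hexadecimal) → 1×16 + 2 = 18 (decimal)
Start: 18
18 ÷ 2 = 9
9 × 2 = 18
Convert 0x3 (hexadecimal) → 3 (decimal)
18 ÷ 3 = 6
6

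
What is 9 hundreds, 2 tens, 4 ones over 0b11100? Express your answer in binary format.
Convert 9 hundreds, 2 tens, 4 ones (place-value notation) → 9×100 + 2×10 + 4 = 924 (decimal)
Convert 0b11100 (binary) → 16 + 8 + 4 = 28 (decimal)
Compute 924 ÷ 28 = 33
Convert 33 (decimal) → 33 = 32 + 1 → 0b100001 (binary)
0b100001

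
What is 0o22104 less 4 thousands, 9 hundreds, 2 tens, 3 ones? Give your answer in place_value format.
Convert 0o22104 (octal) → 2×4096 + 2×512 + 1×64 + 4 = 9284 (decimal)
Convert 4 thousands, 9 hundreds, 2 tens, 3 ones (place-value notation) → 4×1000 + 9×100 + 2×10 + 3 = 4923 (decimal)
Compute 9284 - 4923 = 4361
Convert 4361 (decimal) → 4361 = 4×1000 + 3×100 + 6×10 + 1 → 4 thousands, 3 hundreds, 6 tens, 1 one (place-value notation)
4 thousands, 3 hundreds, 6 tens, 1 one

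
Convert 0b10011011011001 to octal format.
Convert 0b10011011011001 (binary) → 8192 + 1024 + 512 + 128 + 64 + 16 + 8 + 1 = 9945 (decimal)
Convert 9945 (decimal) → 9945 = 2×4096 + 3×512 + 3×64 + 3×8 + 1 → 0o23331 (octal)
0o23331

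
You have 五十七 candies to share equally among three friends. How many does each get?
Convert 五十七 (Chinese numeral) → 5×10 + 7 = 57 (decimal)
Convert three (English words) → 3 (decimal)
Compute 57 ÷ 3 = 19
19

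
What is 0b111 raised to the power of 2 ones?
Convert 0b111 (binary) → 4 + 2 + 1 = 7 (decimal)
Convert 2 ones (place-value notation) → 2 (decimal)
Compute 7 ^ 2 = 49
49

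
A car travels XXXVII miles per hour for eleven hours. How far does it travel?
Convert XXXVII (Roman numeral) → 10 + 10 + 10 + 5 + 1 + 1 = 37 (decimal)
Convert eleven (English words) → 11 (decimal)
Compute 37 × 11 = 407
407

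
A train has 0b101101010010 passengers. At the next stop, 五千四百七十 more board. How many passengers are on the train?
Convert 0b101101010010 (binary) → 2048 + 512 + 256 + 64 + 16 + 2 = 2898 (decimal)
Convert 五千四百七十 (Chinese numeral) → 5×1000 + 4×100 + 7×10 = 5470 (decimal)
Compute 2898 + 5470 = 8368
8368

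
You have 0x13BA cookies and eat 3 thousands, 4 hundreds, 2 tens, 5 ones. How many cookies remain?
Convert 0x13BA (hexadecimal) → 1×4096 + 3×256 + 11×16 + 10 = 5050 (decimal)
Convert 3 thousands, 4 hundreds, 2 tens, 5 ones (place-value notation) → 3×1000 + 4×100 + 2×10 + 5 = 3425 (decimal)
Compute 5050 - 3425 = 1625
1625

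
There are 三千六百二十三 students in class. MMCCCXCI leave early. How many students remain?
Convert 三千六百二十三 (Chinese numeral) → 3×1000 + 6×100 + 2×10 + 3 = 3623 (decimal)
Convert MMCCCXCI (Roman numeral) → 1000 + 1000 + 100 + 100 + 100 + 90 + 1 = 2391 (decimal)
Compute 3623 - 2391 = 1232
1232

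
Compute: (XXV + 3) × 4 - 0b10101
Convert XXV (Roman numeral) → 10 + 10 + 5 = 25 (decimal)
Convert 0b10101 (binary) → 16 + 4 + 1 = 21 (decimal)
Expression in decimal: (25 + 3) × 4 - 21
Parentheses first: 25 + 3 = 28
Multiply: 28 × 4 = 112
Subtract: 112 - 21 = 91
91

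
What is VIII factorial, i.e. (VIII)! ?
Convert VIII (Roman numeral) → 5 + 1 + 1 + 1 = 8 (decimal)
Compute 8! = 40320
40320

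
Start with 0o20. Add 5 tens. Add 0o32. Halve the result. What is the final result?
Convert 0o20 (octal) → 2×8 = 16 (decimal)
Start: 16
Convert 5 tens (place-value notation) → 5×10 = 50 (decimal)
16 + 50 = 66
Convert 0o32 (octal) → 3×8 + 2 = 26 (decimal)
66 + 26 = 92
92 ÷ 2 = 46
46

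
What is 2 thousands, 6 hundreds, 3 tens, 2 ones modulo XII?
Convert 2 thousands, 6 hundreds, 3 tens, 2 ones (place-value notation) → 2×1000 + 6×100 + 3×10 + 2 = 2632 (decimal)
Convert XII (Roman numeral) → 10 + 1 + 1 = 12 (decimal)
Compute 2632 mod 12 = 4
4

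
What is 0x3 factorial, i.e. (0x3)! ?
Convert 0x3 (hexadecimal) → 3 (decimal)
Compute 3! = 6
6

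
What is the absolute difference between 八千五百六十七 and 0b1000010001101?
Convert 八千五百六十七 (Chinese numeral) → 8×1000 + 5×100 + 6×10 + 7 = 8567 (decimal)
Convert 0b1000010001101 (binary) → 4096 + 128 + 8 + 4 + 1 = 4237 (decimal)
Compute |8567 - 4237| = 4330
4330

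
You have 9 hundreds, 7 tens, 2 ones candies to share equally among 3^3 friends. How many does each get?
Convert 9 hundreds, 7 tens, 2 ones (place-value notation) → 9×100 + 7×10 + 2 = 972 (decimal)
Convert 3^3 (power) → 27 (decimal)
Compute 972 ÷ 27 = 36
36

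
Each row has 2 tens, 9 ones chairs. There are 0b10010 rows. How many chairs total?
Convert 2 tens, 9 ones (place-value notation) → 2×10 + 9 = 29 (decimal)
Convert 0b10010 (binary) → 16 + 2 = 18 (decimal)
Compute 29 × 18 = 522
522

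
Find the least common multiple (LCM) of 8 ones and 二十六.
Convert 8 ones (place-value notation) → 8 (decimal)
Convert 二十六 (Chinese numeral) → 2×10 + 6 = 26 (decimal)
Compute lcm(8, 26) = 104
104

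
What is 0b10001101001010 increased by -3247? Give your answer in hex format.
Convert 0b10001101001010 (binary) → 8192 + 512 + 256 + 64 + 8 + 2 = 9034 (decimal)
Compute 9034 + -3247 = 5787
Convert 5787 (decimal) → 5787 = 1×4096 + 6×256 + 9×16 + 11 → 0x169B (hexadecimal)
0x169B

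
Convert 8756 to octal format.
Convert 8756 (decimal) → 8756 = 2×4096 + 1×512 + 6×8 + 4 → 0o21064 (octal)
0o21064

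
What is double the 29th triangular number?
The 29th triangular number = 29×30/2 = 435
Compute 435 × 2 = 870
870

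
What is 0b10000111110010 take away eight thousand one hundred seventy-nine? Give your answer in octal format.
Convert 0b10000111110010 (binary) → 8192 + 256 + 128 + 64 + 32 + 16 + 2 = 8690 (decimal)
Convert eight thousand one hundred seventy-nine (English words) → 8×1000 + 1×100 + 79 = 8179 (decimal)
Compute 8690 - 8179 = 511
Convert 511 (decimal) → 511 = 7×64 + 7×8 + 7 → 0o777 (octal)
0o777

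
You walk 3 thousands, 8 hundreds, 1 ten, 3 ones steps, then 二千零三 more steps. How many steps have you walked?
Convert 3 thousands, 8 hundreds, 1 ten, 3 ones (place-value notation) → 3×1000 + 8×100 + 1×10 + 3 = 3813 (decimal)
Convert 二千零三 (Chinese numeral) → 2×1000 + 3 = 2003 (decimal)
Compute 3813 + 2003 = 5816
5816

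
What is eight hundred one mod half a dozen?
Convert eight hundred one (English words) → 8×100 + 1 = 801 (decimal)
Convert half a dozen (colloquial) → 6 (decimal)
Compute 801 mod 6 = 3
3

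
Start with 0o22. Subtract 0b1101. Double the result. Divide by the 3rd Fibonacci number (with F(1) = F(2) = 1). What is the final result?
Convert 0o22 (octal) → 2×8 + 2 = 18 (decimal)
Start: 18
Convert 0b1101 (binary) → 8 + 4 + 1 = 13 (decimal)
18 - 13 = 5
5 × 2 = 10
Convert the 3rd Fibonacci number (with F(1) = F(2) = 1) (Fibonacci index) → 1, 1, 2 → 2 (decimal)
10 ÷ 2 = 5
5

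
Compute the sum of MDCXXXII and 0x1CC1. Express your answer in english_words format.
Convert MDCXXXII (Roman numeral) → 1000 + 500 + 100 + 10 + 10 + 10 + 1 + 1 = 1632 (decimal)
Convert 0x1CC1 (hexadecimal) → 1×4096 + 12×256 + 12×16 + 1 = 7361 (decimal)
Compute 1632 + 7361 = 8993
Convert 8993 (decimal) → 8993 = 8×1000 + 9×100 + 93 → eight thousand nine hundred ninety-three (English words)
eight thousand nine hundred ninety-three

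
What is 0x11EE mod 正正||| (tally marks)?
Convert 0x11EE (hexadecimal) → 1×4096 + 1×256 + 14×16 + 14 = 4590 (decimal)
Convert 正正||| (tally marks) → 5 + 5 + 3 = 13 (decimal)
Compute 4590 mod 13 = 1
1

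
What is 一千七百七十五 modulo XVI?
Convert 一千七百七十五 (Chinese numeral) → 1×1000 + 7×100 + 7×10 + 5 = 1775 (decimal)
Convert XVI (Roman numeral) → 10 + 5 + 1 = 16 (decimal)
Compute 1775 mod 16 = 15
15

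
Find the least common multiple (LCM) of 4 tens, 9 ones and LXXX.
Convert 4 tens, 9 ones (place-value notation) → 4×10 + 9 = 49 (decimal)
Convert LXXX (Roman numeral) → 50 + 10 + 10 + 10 = 80 (decimal)
Compute lcm(49, 80) = 3920
3920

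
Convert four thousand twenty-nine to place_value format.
Convert four thousand twenty-nine (English words) → 4×1000 + 29 = 4029 (decimal)
Convert 4029 (decimal) → 4029 = 4×1000 + 2×10 + 9 → 4 thousands, 2 tens, 9 ones (place-value notation)
4 thousands, 2 tens, 9 ones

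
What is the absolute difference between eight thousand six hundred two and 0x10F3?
Convert eight thousand six hundred two (English words) → 8×1000 + 6×100 + 2 = 8602 (decimal)
Convert 0x10F3 (hexadecimal) → 1×4096 + 15×16 + 3 = 4339 (decimal)
Compute |8602 - 4339| = 4263
4263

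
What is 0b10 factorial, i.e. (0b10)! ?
Convert 0b10 (binary) → 2 (decimal)
Compute 2! = 2
2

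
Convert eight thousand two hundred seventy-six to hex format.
Convert eight thousand two hundred seventy-six (English words) → 8×1000 + 2×100 + 76 = 8276 (decimal)
Convert 8276 (decimal) → 8276 = 2×4096 + 5×16 + 4 → 0x2054 (hexadecimal)
0x2054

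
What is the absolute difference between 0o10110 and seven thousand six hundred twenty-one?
Convert 0o10110 (octal) → 1×4096 + 1×64 + 1×8 = 4168 (decimal)
Convert seven thousand six hundred twenty-one (English words) → 7×1000 + 6×100 + 21 = 7621 (decimal)
Compute |4168 - 7621| = 3453
3453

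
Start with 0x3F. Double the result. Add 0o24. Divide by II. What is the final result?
Convert 0x3F (hexadecimal) → 3×16 + 15 = 63 (decimal)
Start: 63
63 × 2 = 126
Convert 0o24 (octal) → 2×8 + 4 = 20 (decimal)
126 + 20 = 146
Convert II (Roman numeral) → 1 + 1 = 2 (decimal)
146 ÷ 2 = 73
73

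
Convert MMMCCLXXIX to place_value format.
Convert MMMCCLXXIX (Roman numeral) → 1000 + 1000 + 1000 + 100 + 100 + 50 + 10 + 10 + 9 = 3279 (decimal)
Convert 3279 (decimal) → 3279 = 3×1000 + 2×100 + 7×10 + 9 → 3 thousands, 2 hundreds, 7 tens, 9 ones (place-value notation)
3 thousands, 2 hundreds, 7 tens, 9 ones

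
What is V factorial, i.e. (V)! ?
Convert V (Roman numeral) → 5 (decimal)
Compute 5! = 120
120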